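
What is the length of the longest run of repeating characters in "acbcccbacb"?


Input: "acbcccbacb"
Scanning for longest run:
  Position 1 ('c'): new char, reset run to 1
  Position 2 ('b'): new char, reset run to 1
  Position 3 ('c'): new char, reset run to 1
  Position 4 ('c'): continues run of 'c', length=2
  Position 5 ('c'): continues run of 'c', length=3
  Position 6 ('b'): new char, reset run to 1
  Position 7 ('a'): new char, reset run to 1
  Position 8 ('c'): new char, reset run to 1
  Position 9 ('b'): new char, reset run to 1
Longest run: 'c' with length 3

3


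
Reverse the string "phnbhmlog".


Input: phnbhmlog
Reading characters right to left:
  Position 8: 'g'
  Position 7: 'o'
  Position 6: 'l'
  Position 5: 'm'
  Position 4: 'h'
  Position 3: 'b'
  Position 2: 'n'
  Position 1: 'h'
  Position 0: 'p'
Reversed: golmhbnhp

golmhbnhp


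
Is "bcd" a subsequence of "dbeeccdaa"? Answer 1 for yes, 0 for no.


Check if "bcd" is a subsequence of "dbeeccdaa"
Greedy scan:
  Position 0 ('d'): no match needed
  Position 1 ('b'): matches sub[0] = 'b'
  Position 2 ('e'): no match needed
  Position 3 ('e'): no match needed
  Position 4 ('c'): matches sub[1] = 'c'
  Position 5 ('c'): no match needed
  Position 6 ('d'): matches sub[2] = 'd'
  Position 7 ('a'): no match needed
  Position 8 ('a'): no match needed
All 3 characters matched => is a subsequence

1


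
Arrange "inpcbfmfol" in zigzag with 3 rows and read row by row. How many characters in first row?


Zigzag "inpcbfmfol" into 3 rows:
Placing characters:
  'i' => row 0
  'n' => row 1
  'p' => row 2
  'c' => row 1
  'b' => row 0
  'f' => row 1
  'm' => row 2
  'f' => row 1
  'o' => row 0
  'l' => row 1
Rows:
  Row 0: "ibo"
  Row 1: "ncffl"
  Row 2: "pm"
First row length: 3

3


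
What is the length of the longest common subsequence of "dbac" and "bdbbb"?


LCS of "dbac" and "bdbbb"
DP table:
           b    d    b    b    b
      0    0    0    0    0    0
  d   0    0    1    1    1    1
  b   0    1    1    2    2    2
  a   0    1    1    2    2    2
  c   0    1    1    2    2    2
LCS length = dp[4][5] = 2

2


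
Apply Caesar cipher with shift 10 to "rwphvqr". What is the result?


Caesar cipher: shift "rwphvqr" by 10
  'r' (pos 17) + 10 = pos 1 = 'b'
  'w' (pos 22) + 10 = pos 6 = 'g'
  'p' (pos 15) + 10 = pos 25 = 'z'
  'h' (pos 7) + 10 = pos 17 = 'r'
  'v' (pos 21) + 10 = pos 5 = 'f'
  'q' (pos 16) + 10 = pos 0 = 'a'
  'r' (pos 17) + 10 = pos 1 = 'b'
Result: bgzrfab

bgzrfab


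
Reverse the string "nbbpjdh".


Input: nbbpjdh
Reading characters right to left:
  Position 6: 'h'
  Position 5: 'd'
  Position 4: 'j'
  Position 3: 'p'
  Position 2: 'b'
  Position 1: 'b'
  Position 0: 'n'
Reversed: hdjpbbn

hdjpbbn


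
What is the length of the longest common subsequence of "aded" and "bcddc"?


LCS of "aded" and "bcddc"
DP table:
           b    c    d    d    c
      0    0    0    0    0    0
  a   0    0    0    0    0    0
  d   0    0    0    1    1    1
  e   0    0    0    1    1    1
  d   0    0    0    1    2    2
LCS length = dp[4][5] = 2

2


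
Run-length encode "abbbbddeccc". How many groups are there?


Input: abbbbddeccc
Scanning for consecutive runs:
  Group 1: 'a' x 1 (positions 0-0)
  Group 2: 'b' x 4 (positions 1-4)
  Group 3: 'd' x 2 (positions 5-6)
  Group 4: 'e' x 1 (positions 7-7)
  Group 5: 'c' x 3 (positions 8-10)
Total groups: 5

5


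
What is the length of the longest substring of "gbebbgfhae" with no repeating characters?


Input: "gbebbgfhae"
Sliding window (track last position of each char):
  Position 0 ('g'): window [0,0] length 1 -- new best
  Position 1 ('b'): window [0,1] length 2 -- new best
  Position 2 ('e'): window [0,2] length 3 -- new best
  Position 3 ('b'): repeat (last at 1), move window start to 2
  Position 3 ('b'): window [2,3] length 2
  Position 4 ('b'): repeat (last at 3), move window start to 4
  Position 4 ('b'): window [4,4] length 1
  Position 5 ('g'): window [4,5] length 2
  Position 6 ('f'): window [4,6] length 3
  Position 7 ('h'): window [4,7] length 4 -- new best
  Position 8 ('a'): window [4,8] length 5 -- new best
  Position 9 ('e'): window [4,9] length 6 -- new best
Longest substring with no repeats: "bgfhae" with length 6

6


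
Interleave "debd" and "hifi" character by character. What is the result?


Interleaving "debd" and "hifi":
  Position 0: 'd' from first, 'h' from second => "dh"
  Position 1: 'e' from first, 'i' from second => "ei"
  Position 2: 'b' from first, 'f' from second => "bf"
  Position 3: 'd' from first, 'i' from second => "di"
Result: dheibfdi

dheibfdi


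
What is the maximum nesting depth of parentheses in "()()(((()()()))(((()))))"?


Input: "()()(((()()()))(((()))))"
Tracking depth:
  Position 0 '(': depth becomes 1
  Position 1 ')': depth becomes 0
  Position 2 '(': depth becomes 1
  Position 3 ')': depth becomes 0
  Position 4 '(': depth becomes 1
  Position 5 '(': depth becomes 2
  Position 6 '(': depth becomes 3
  Position 7 '(': depth becomes 4
  Position 8 ')': depth becomes 3
  Position 9 '(': depth becomes 4
  Position 10 ')': depth becomes 3
  Position 11 '(': depth becomes 4
  Position 12 ')': depth becomes 3
  Position 13 ')': depth becomes 2
  Position 14 ')': depth becomes 1
  Position 15 '(': depth becomes 2
  Position 16 '(': depth becomes 3
  Position 17 '(': depth becomes 4
  Position 18 '(': depth becomes 5
  Position 19 ')': depth becomes 4
  Position 20 ')': depth becomes 3
  Position 21 ')': depth becomes 2
  Position 22 ')': depth becomes 1
  Position 23 ')': depth becomes 0
Maximum depth reached: 5

5


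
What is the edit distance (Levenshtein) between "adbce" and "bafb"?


Computing edit distance: "adbce" -> "bafb"
DP table:
           b    a    f    b
      0    1    2    3    4
  a   1    1    1    2    3
  d   2    2    2    2    3
  b   3    2    3    3    2
  c   4    3    3    4    3
  e   5    4    4    4    4
Edit distance = dp[5][4] = 4

4


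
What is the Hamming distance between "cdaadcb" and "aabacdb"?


Comparing "cdaadcb" and "aabacdb" position by position:
  Position 0: 'c' vs 'a' => differ
  Position 1: 'd' vs 'a' => differ
  Position 2: 'a' vs 'b' => differ
  Position 3: 'a' vs 'a' => same
  Position 4: 'd' vs 'c' => differ
  Position 5: 'c' vs 'd' => differ
  Position 6: 'b' vs 'b' => same
Total differences (Hamming distance): 5

5


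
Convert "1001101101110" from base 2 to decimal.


Input: "1001101101110" in base 2
Positional expansion:
  Digit '1' (value 1) x 2^12 = 4096
  Digit '0' (value 0) x 2^11 = 0
  Digit '0' (value 0) x 2^10 = 0
  Digit '1' (value 1) x 2^9 = 512
  Digit '1' (value 1) x 2^8 = 256
  Digit '0' (value 0) x 2^7 = 0
  Digit '1' (value 1) x 2^6 = 64
  Digit '1' (value 1) x 2^5 = 32
  Digit '0' (value 0) x 2^4 = 0
  Digit '1' (value 1) x 2^3 = 8
  Digit '1' (value 1) x 2^2 = 4
  Digit '1' (value 1) x 2^1 = 2
  Digit '0' (value 0) x 2^0 = 0
Sum = 4974

4974


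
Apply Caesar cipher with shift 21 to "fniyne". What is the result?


Caesar cipher: shift "fniyne" by 21
  'f' (pos 5) + 21 = pos 0 = 'a'
  'n' (pos 13) + 21 = pos 8 = 'i'
  'i' (pos 8) + 21 = pos 3 = 'd'
  'y' (pos 24) + 21 = pos 19 = 't'
  'n' (pos 13) + 21 = pos 8 = 'i'
  'e' (pos 4) + 21 = pos 25 = 'z'
Result: aidtiz

aidtiz


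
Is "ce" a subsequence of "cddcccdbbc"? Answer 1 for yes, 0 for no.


Check if "ce" is a subsequence of "cddcccdbbc"
Greedy scan:
  Position 0 ('c'): matches sub[0] = 'c'
  Position 1 ('d'): no match needed
  Position 2 ('d'): no match needed
  Position 3 ('c'): no match needed
  Position 4 ('c'): no match needed
  Position 5 ('c'): no match needed
  Position 6 ('d'): no match needed
  Position 7 ('b'): no match needed
  Position 8 ('b'): no match needed
  Position 9 ('c'): no match needed
Only matched 1/2 characters => not a subsequence

0


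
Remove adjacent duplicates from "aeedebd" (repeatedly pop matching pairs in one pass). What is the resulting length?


Input: aeedebd
Stack-based adjacent duplicate removal:
  Read 'a': push. Stack: a
  Read 'e': push. Stack: ae
  Read 'e': matches stack top 'e' => pop. Stack: a
  Read 'd': push. Stack: ad
  Read 'e': push. Stack: ade
  Read 'b': push. Stack: adeb
  Read 'd': push. Stack: adebd
Final stack: "adebd" (length 5)

5


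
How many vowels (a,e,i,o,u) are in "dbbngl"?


Input: dbbngl
Checking each character:
  'd' at position 0: consonant
  'b' at position 1: consonant
  'b' at position 2: consonant
  'n' at position 3: consonant
  'g' at position 4: consonant
  'l' at position 5: consonant
Total vowels: 0

0


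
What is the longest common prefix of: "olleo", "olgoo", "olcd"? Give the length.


Words: olleo, olgoo, olcd
  Position 0: all 'o' => match
  Position 1: all 'l' => match
  Position 2: ('l', 'g', 'c') => mismatch, stop
LCP = "ol" (length 2)

2


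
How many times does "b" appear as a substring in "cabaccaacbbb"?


Searching for "b" in "cabaccaacbbb"
Scanning each position:
  Position 0: "c" => no
  Position 1: "a" => no
  Position 2: "b" => MATCH
  Position 3: "a" => no
  Position 4: "c" => no
  Position 5: "c" => no
  Position 6: "a" => no
  Position 7: "a" => no
  Position 8: "c" => no
  Position 9: "b" => MATCH
  Position 10: "b" => MATCH
  Position 11: "b" => MATCH
Total occurrences: 4

4


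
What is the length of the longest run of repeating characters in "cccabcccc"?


Input: "cccabcccc"
Scanning for longest run:
  Position 1 ('c'): continues run of 'c', length=2
  Position 2 ('c'): continues run of 'c', length=3
  Position 3 ('a'): new char, reset run to 1
  Position 4 ('b'): new char, reset run to 1
  Position 5 ('c'): new char, reset run to 1
  Position 6 ('c'): continues run of 'c', length=2
  Position 7 ('c'): continues run of 'c', length=3
  Position 8 ('c'): continues run of 'c', length=4
Longest run: 'c' with length 4

4


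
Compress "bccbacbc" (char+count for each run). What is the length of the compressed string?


Input: bccbacbc
Runs:
  'b' x 1 => "b1"
  'c' x 2 => "c2"
  'b' x 1 => "b1"
  'a' x 1 => "a1"
  'c' x 1 => "c1"
  'b' x 1 => "b1"
  'c' x 1 => "c1"
Compressed: "b1c2b1a1c1b1c1"
Compressed length: 14

14


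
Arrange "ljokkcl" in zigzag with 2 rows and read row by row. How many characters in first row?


Zigzag "ljokkcl" into 2 rows:
Placing characters:
  'l' => row 0
  'j' => row 1
  'o' => row 0
  'k' => row 1
  'k' => row 0
  'c' => row 1
  'l' => row 0
Rows:
  Row 0: "lokl"
  Row 1: "jkc"
First row length: 4

4


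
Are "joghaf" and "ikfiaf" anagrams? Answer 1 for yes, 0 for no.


Strings: "joghaf", "ikfiaf"
Sorted first:  afghjo
Sorted second: affiik
Differ at position 2: 'g' vs 'f' => not anagrams

0


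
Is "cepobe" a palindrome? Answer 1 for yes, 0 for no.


Input: cepobe
Reversed: ebopec
  Compare pos 0 ('c') with pos 5 ('e'): MISMATCH
  Compare pos 1 ('e') with pos 4 ('b'): MISMATCH
  Compare pos 2 ('p') with pos 3 ('o'): MISMATCH
Result: not a palindrome

0


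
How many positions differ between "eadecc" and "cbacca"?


Comparing "eadecc" and "cbacca" position by position:
  Position 0: 'e' vs 'c' => DIFFER
  Position 1: 'a' vs 'b' => DIFFER
  Position 2: 'd' vs 'a' => DIFFER
  Position 3: 'e' vs 'c' => DIFFER
  Position 4: 'c' vs 'c' => same
  Position 5: 'c' vs 'a' => DIFFER
Positions that differ: 5

5


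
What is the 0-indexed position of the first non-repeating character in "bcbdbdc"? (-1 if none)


Input: bcbdbdc
Character frequencies:
  'b': 3
  'c': 2
  'd': 2
Scanning left to right for freq == 1:
  Position 0 ('b'): freq=3, skip
  Position 1 ('c'): freq=2, skip
  Position 2 ('b'): freq=3, skip
  Position 3 ('d'): freq=2, skip
  Position 4 ('b'): freq=3, skip
  Position 5 ('d'): freq=2, skip
  Position 6 ('c'): freq=2, skip
  No unique character found => answer = -1

-1


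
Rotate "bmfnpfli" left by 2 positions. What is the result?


Input: "bmfnpfli", rotate left by 2
First 2 characters: "bm"
Remaining characters: "fnpfli"
Concatenate remaining + first: "fnpfli" + "bm" = "fnpflibm"

fnpflibm


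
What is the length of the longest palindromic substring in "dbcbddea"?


Input: "dbcbddea"
Checking substrings for palindromes:
  [0:5] "dbcbd" (len 5) => palindrome
  [1:4] "bcb" (len 3) => palindrome
  [4:6] "dd" (len 2) => palindrome
Longest palindromic substring: "dbcbd" with length 5

5


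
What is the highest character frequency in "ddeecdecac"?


Input: ddeecdecac
Character counts:
  'a': 1
  'c': 3
  'd': 3
  'e': 3
Maximum frequency: 3

3


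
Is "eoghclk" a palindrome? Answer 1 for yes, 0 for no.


Input: eoghclk
Reversed: klchgoe
  Compare pos 0 ('e') with pos 6 ('k'): MISMATCH
  Compare pos 1 ('o') with pos 5 ('l'): MISMATCH
  Compare pos 2 ('g') with pos 4 ('c'): MISMATCH
Result: not a palindrome

0


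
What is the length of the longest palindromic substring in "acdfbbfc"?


Input: "acdfbbfc"
Checking substrings for palindromes:
  [3:7] "fbbf" (len 4) => palindrome
  [4:6] "bb" (len 2) => palindrome
Longest palindromic substring: "fbbf" with length 4

4


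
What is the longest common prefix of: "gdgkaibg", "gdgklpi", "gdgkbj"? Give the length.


Words: gdgkaibg, gdgklpi, gdgkbj
  Position 0: all 'g' => match
  Position 1: all 'd' => match
  Position 2: all 'g' => match
  Position 3: all 'k' => match
  Position 4: ('a', 'l', 'b') => mismatch, stop
LCP = "gdgk" (length 4)

4


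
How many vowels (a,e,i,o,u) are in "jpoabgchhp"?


Input: jpoabgchhp
Checking each character:
  'j' at position 0: consonant
  'p' at position 1: consonant
  'o' at position 2: vowel (running total: 1)
  'a' at position 3: vowel (running total: 2)
  'b' at position 4: consonant
  'g' at position 5: consonant
  'c' at position 6: consonant
  'h' at position 7: consonant
  'h' at position 8: consonant
  'p' at position 9: consonant
Total vowels: 2

2


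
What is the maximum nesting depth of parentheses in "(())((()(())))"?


Input: "(())((()(())))"
Tracking depth:
  Position 0 '(': depth becomes 1
  Position 1 '(': depth becomes 2
  Position 2 ')': depth becomes 1
  Position 3 ')': depth becomes 0
  Position 4 '(': depth becomes 1
  Position 5 '(': depth becomes 2
  Position 6 '(': depth becomes 3
  Position 7 ')': depth becomes 2
  Position 8 '(': depth becomes 3
  Position 9 '(': depth becomes 4
  Position 10 ')': depth becomes 3
  Position 11 ')': depth becomes 2
  Position 12 ')': depth becomes 1
  Position 13 ')': depth becomes 0
Maximum depth reached: 4

4


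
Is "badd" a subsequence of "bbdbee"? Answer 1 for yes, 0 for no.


Check if "badd" is a subsequence of "bbdbee"
Greedy scan:
  Position 0 ('b'): matches sub[0] = 'b'
  Position 1 ('b'): no match needed
  Position 2 ('d'): no match needed
  Position 3 ('b'): no match needed
  Position 4 ('e'): no match needed
  Position 5 ('e'): no match needed
Only matched 1/4 characters => not a subsequence

0


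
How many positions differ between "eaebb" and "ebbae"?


Comparing "eaebb" and "ebbae" position by position:
  Position 0: 'e' vs 'e' => same
  Position 1: 'a' vs 'b' => DIFFER
  Position 2: 'e' vs 'b' => DIFFER
  Position 3: 'b' vs 'a' => DIFFER
  Position 4: 'b' vs 'e' => DIFFER
Positions that differ: 4

4


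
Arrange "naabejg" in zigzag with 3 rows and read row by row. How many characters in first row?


Zigzag "naabejg" into 3 rows:
Placing characters:
  'n' => row 0
  'a' => row 1
  'a' => row 2
  'b' => row 1
  'e' => row 0
  'j' => row 1
  'g' => row 2
Rows:
  Row 0: "ne"
  Row 1: "abj"
  Row 2: "ag"
First row length: 2

2


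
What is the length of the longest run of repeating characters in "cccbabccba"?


Input: "cccbabccba"
Scanning for longest run:
  Position 1 ('c'): continues run of 'c', length=2
  Position 2 ('c'): continues run of 'c', length=3
  Position 3 ('b'): new char, reset run to 1
  Position 4 ('a'): new char, reset run to 1
  Position 5 ('b'): new char, reset run to 1
  Position 6 ('c'): new char, reset run to 1
  Position 7 ('c'): continues run of 'c', length=2
  Position 8 ('b'): new char, reset run to 1
  Position 9 ('a'): new char, reset run to 1
Longest run: 'c' with length 3

3


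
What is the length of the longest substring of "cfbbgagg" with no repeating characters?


Input: "cfbbgagg"
Sliding window (track last position of each char):
  Position 0 ('c'): window [0,0] length 1 -- new best
  Position 1 ('f'): window [0,1] length 2 -- new best
  Position 2 ('b'): window [0,2] length 3 -- new best
  Position 3 ('b'): repeat (last at 2), move window start to 3
  Position 3 ('b'): window [3,3] length 1
  Position 4 ('g'): window [3,4] length 2
  Position 5 ('a'): window [3,5] length 3
  Position 6 ('g'): repeat (last at 4), move window start to 5
  Position 6 ('g'): window [5,6] length 2
  Position 7 ('g'): repeat (last at 6), move window start to 7
  Position 7 ('g'): window [7,7] length 1
Longest substring with no repeats: "cfb" with length 3

3


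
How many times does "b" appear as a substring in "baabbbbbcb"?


Searching for "b" in "baabbbbbcb"
Scanning each position:
  Position 0: "b" => MATCH
  Position 1: "a" => no
  Position 2: "a" => no
  Position 3: "b" => MATCH
  Position 4: "b" => MATCH
  Position 5: "b" => MATCH
  Position 6: "b" => MATCH
  Position 7: "b" => MATCH
  Position 8: "c" => no
  Position 9: "b" => MATCH
Total occurrences: 7

7


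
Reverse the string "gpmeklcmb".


Input: gpmeklcmb
Reading characters right to left:
  Position 8: 'b'
  Position 7: 'm'
  Position 6: 'c'
  Position 5: 'l'
  Position 4: 'k'
  Position 3: 'e'
  Position 2: 'm'
  Position 1: 'p'
  Position 0: 'g'
Reversed: bmclkempg

bmclkempg


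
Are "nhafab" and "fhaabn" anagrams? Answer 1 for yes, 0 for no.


Strings: "nhafab", "fhaabn"
Sorted first:  aabfhn
Sorted second: aabfhn
Sorted forms match => anagrams

1


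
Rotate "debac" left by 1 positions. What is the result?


Input: "debac", rotate left by 1
First 1 characters: "d"
Remaining characters: "ebac"
Concatenate remaining + first: "ebac" + "d" = "ebacd"

ebacd


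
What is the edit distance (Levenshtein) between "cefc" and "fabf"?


Computing edit distance: "cefc" -> "fabf"
DP table:
           f    a    b    f
      0    1    2    3    4
  c   1    1    2    3    4
  e   2    2    2    3    4
  f   3    2    3    3    3
  c   4    3    3    4    4
Edit distance = dp[4][4] = 4

4


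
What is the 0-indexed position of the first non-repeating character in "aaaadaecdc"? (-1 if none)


Input: aaaadaecdc
Character frequencies:
  'a': 5
  'c': 2
  'd': 2
  'e': 1
Scanning left to right for freq == 1:
  Position 0 ('a'): freq=5, skip
  Position 1 ('a'): freq=5, skip
  Position 2 ('a'): freq=5, skip
  Position 3 ('a'): freq=5, skip
  Position 4 ('d'): freq=2, skip
  Position 5 ('a'): freq=5, skip
  Position 6 ('e'): unique! => answer = 6

6


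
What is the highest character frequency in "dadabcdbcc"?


Input: dadabcdbcc
Character counts:
  'a': 2
  'b': 2
  'c': 3
  'd': 3
Maximum frequency: 3

3


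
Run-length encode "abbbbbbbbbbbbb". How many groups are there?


Input: abbbbbbbbbbbbb
Scanning for consecutive runs:
  Group 1: 'a' x 1 (positions 0-0)
  Group 2: 'b' x 13 (positions 1-13)
Total groups: 2

2


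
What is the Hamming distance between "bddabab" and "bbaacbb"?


Comparing "bddabab" and "bbaacbb" position by position:
  Position 0: 'b' vs 'b' => same
  Position 1: 'd' vs 'b' => differ
  Position 2: 'd' vs 'a' => differ
  Position 3: 'a' vs 'a' => same
  Position 4: 'b' vs 'c' => differ
  Position 5: 'a' vs 'b' => differ
  Position 6: 'b' vs 'b' => same
Total differences (Hamming distance): 4

4


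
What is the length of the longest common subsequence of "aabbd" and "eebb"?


LCS of "aabbd" and "eebb"
DP table:
           e    e    b    b
      0    0    0    0    0
  a   0    0    0    0    0
  a   0    0    0    0    0
  b   0    0    0    1    1
  b   0    0    0    1    2
  d   0    0    0    1    2
LCS length = dp[5][4] = 2

2


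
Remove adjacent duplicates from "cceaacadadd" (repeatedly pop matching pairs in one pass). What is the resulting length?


Input: cceaacadadd
Stack-based adjacent duplicate removal:
  Read 'c': push. Stack: c
  Read 'c': matches stack top 'c' => pop. Stack: (empty)
  Read 'e': push. Stack: e
  Read 'a': push. Stack: ea
  Read 'a': matches stack top 'a' => pop. Stack: e
  Read 'c': push. Stack: ec
  Read 'a': push. Stack: eca
  Read 'd': push. Stack: ecad
  Read 'a': push. Stack: ecada
  Read 'd': push. Stack: ecadad
  Read 'd': matches stack top 'd' => pop. Stack: ecada
Final stack: "ecada" (length 5)

5


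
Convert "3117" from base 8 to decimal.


Input: "3117" in base 8
Positional expansion:
  Digit '3' (value 3) x 8^3 = 1536
  Digit '1' (value 1) x 8^2 = 64
  Digit '1' (value 1) x 8^1 = 8
  Digit '7' (value 7) x 8^0 = 7
Sum = 1615

1615


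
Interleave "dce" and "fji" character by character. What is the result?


Interleaving "dce" and "fji":
  Position 0: 'd' from first, 'f' from second => "df"
  Position 1: 'c' from first, 'j' from second => "cj"
  Position 2: 'e' from first, 'i' from second => "ei"
Result: dfcjei

dfcjei


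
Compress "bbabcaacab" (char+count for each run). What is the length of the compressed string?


Input: bbabcaacab
Runs:
  'b' x 2 => "b2"
  'a' x 1 => "a1"
  'b' x 1 => "b1"
  'c' x 1 => "c1"
  'a' x 2 => "a2"
  'c' x 1 => "c1"
  'a' x 1 => "a1"
  'b' x 1 => "b1"
Compressed: "b2a1b1c1a2c1a1b1"
Compressed length: 16

16


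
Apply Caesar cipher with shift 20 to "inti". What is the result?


Caesar cipher: shift "inti" by 20
  'i' (pos 8) + 20 = pos 2 = 'c'
  'n' (pos 13) + 20 = pos 7 = 'h'
  't' (pos 19) + 20 = pos 13 = 'n'
  'i' (pos 8) + 20 = pos 2 = 'c'
Result: chnc

chnc


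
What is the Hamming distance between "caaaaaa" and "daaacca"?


Comparing "caaaaaa" and "daaacca" position by position:
  Position 0: 'c' vs 'd' => differ
  Position 1: 'a' vs 'a' => same
  Position 2: 'a' vs 'a' => same
  Position 3: 'a' vs 'a' => same
  Position 4: 'a' vs 'c' => differ
  Position 5: 'a' vs 'c' => differ
  Position 6: 'a' vs 'a' => same
Total differences (Hamming distance): 3

3


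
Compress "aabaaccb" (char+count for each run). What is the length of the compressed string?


Input: aabaaccb
Runs:
  'a' x 2 => "a2"
  'b' x 1 => "b1"
  'a' x 2 => "a2"
  'c' x 2 => "c2"
  'b' x 1 => "b1"
Compressed: "a2b1a2c2b1"
Compressed length: 10

10


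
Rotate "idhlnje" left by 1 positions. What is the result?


Input: "idhlnje", rotate left by 1
First 1 characters: "i"
Remaining characters: "dhlnje"
Concatenate remaining + first: "dhlnje" + "i" = "dhlnjei"

dhlnjei


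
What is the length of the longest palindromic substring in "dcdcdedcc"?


Input: "dcdcdedcc"
Checking substrings for palindromes:
  [0:5] "dcdcd" (len 5) => palindrome
  [3:8] "cdedc" (len 5) => palindrome
  [0:3] "dcd" (len 3) => palindrome
  [1:4] "cdc" (len 3) => palindrome
  [2:5] "dcd" (len 3) => palindrome
  [4:7] "ded" (len 3) => palindrome
Longest palindromic substring: "dcdcd" with length 5

5


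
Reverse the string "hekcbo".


Input: hekcbo
Reading characters right to left:
  Position 5: 'o'
  Position 4: 'b'
  Position 3: 'c'
  Position 2: 'k'
  Position 1: 'e'
  Position 0: 'h'
Reversed: obckeh

obckeh


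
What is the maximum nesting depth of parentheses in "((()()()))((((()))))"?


Input: "((()()()))((((()))))"
Tracking depth:
  Position 0 '(': depth becomes 1
  Position 1 '(': depth becomes 2
  Position 2 '(': depth becomes 3
  Position 3 ')': depth becomes 2
  Position 4 '(': depth becomes 3
  Position 5 ')': depth becomes 2
  Position 6 '(': depth becomes 3
  Position 7 ')': depth becomes 2
  Position 8 ')': depth becomes 1
  Position 9 ')': depth becomes 0
  Position 10 '(': depth becomes 1
  Position 11 '(': depth becomes 2
  Position 12 '(': depth becomes 3
  Position 13 '(': depth becomes 4
  Position 14 '(': depth becomes 5
  Position 15 ')': depth becomes 4
  Position 16 ')': depth becomes 3
  Position 17 ')': depth becomes 2
  Position 18 ')': depth becomes 1
  Position 19 ')': depth becomes 0
Maximum depth reached: 5

5


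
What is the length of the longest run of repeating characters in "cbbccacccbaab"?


Input: "cbbccacccbaab"
Scanning for longest run:
  Position 1 ('b'): new char, reset run to 1
  Position 2 ('b'): continues run of 'b', length=2
  Position 3 ('c'): new char, reset run to 1
  Position 4 ('c'): continues run of 'c', length=2
  Position 5 ('a'): new char, reset run to 1
  Position 6 ('c'): new char, reset run to 1
  Position 7 ('c'): continues run of 'c', length=2
  Position 8 ('c'): continues run of 'c', length=3
  Position 9 ('b'): new char, reset run to 1
  Position 10 ('a'): new char, reset run to 1
  Position 11 ('a'): continues run of 'a', length=2
  Position 12 ('b'): new char, reset run to 1
Longest run: 'c' with length 3

3


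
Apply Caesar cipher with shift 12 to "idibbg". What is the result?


Caesar cipher: shift "idibbg" by 12
  'i' (pos 8) + 12 = pos 20 = 'u'
  'd' (pos 3) + 12 = pos 15 = 'p'
  'i' (pos 8) + 12 = pos 20 = 'u'
  'b' (pos 1) + 12 = pos 13 = 'n'
  'b' (pos 1) + 12 = pos 13 = 'n'
  'g' (pos 6) + 12 = pos 18 = 's'
Result: upunns

upunns


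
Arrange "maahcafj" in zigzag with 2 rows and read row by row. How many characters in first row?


Zigzag "maahcafj" into 2 rows:
Placing characters:
  'm' => row 0
  'a' => row 1
  'a' => row 0
  'h' => row 1
  'c' => row 0
  'a' => row 1
  'f' => row 0
  'j' => row 1
Rows:
  Row 0: "macf"
  Row 1: "ahaj"
First row length: 4

4


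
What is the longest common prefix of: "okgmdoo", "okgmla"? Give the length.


Words: okgmdoo, okgmla
  Position 0: all 'o' => match
  Position 1: all 'k' => match
  Position 2: all 'g' => match
  Position 3: all 'm' => match
  Position 4: ('d', 'l') => mismatch, stop
LCP = "okgm" (length 4)

4


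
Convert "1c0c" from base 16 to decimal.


Input: "1c0c" in base 16
Positional expansion:
  Digit '1' (value 1) x 16^3 = 4096
  Digit 'c' (value 12) x 16^2 = 3072
  Digit '0' (value 0) x 16^1 = 0
  Digit 'c' (value 12) x 16^0 = 12
Sum = 7180

7180


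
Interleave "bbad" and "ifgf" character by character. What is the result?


Interleaving "bbad" and "ifgf":
  Position 0: 'b' from first, 'i' from second => "bi"
  Position 1: 'b' from first, 'f' from second => "bf"
  Position 2: 'a' from first, 'g' from second => "ag"
  Position 3: 'd' from first, 'f' from second => "df"
Result: bibfagdf

bibfagdf


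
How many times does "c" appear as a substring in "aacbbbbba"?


Searching for "c" in "aacbbbbba"
Scanning each position:
  Position 0: "a" => no
  Position 1: "a" => no
  Position 2: "c" => MATCH
  Position 3: "b" => no
  Position 4: "b" => no
  Position 5: "b" => no
  Position 6: "b" => no
  Position 7: "b" => no
  Position 8: "a" => no
Total occurrences: 1

1


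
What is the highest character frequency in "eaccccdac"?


Input: eaccccdac
Character counts:
  'a': 2
  'c': 5
  'd': 1
  'e': 1
Maximum frequency: 5

5


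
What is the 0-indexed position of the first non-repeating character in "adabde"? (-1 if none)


Input: adabde
Character frequencies:
  'a': 2
  'b': 1
  'd': 2
  'e': 1
Scanning left to right for freq == 1:
  Position 0 ('a'): freq=2, skip
  Position 1 ('d'): freq=2, skip
  Position 2 ('a'): freq=2, skip
  Position 3 ('b'): unique! => answer = 3

3


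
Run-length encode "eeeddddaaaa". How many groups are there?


Input: eeeddddaaaa
Scanning for consecutive runs:
  Group 1: 'e' x 3 (positions 0-2)
  Group 2: 'd' x 4 (positions 3-6)
  Group 3: 'a' x 4 (positions 7-10)
Total groups: 3

3


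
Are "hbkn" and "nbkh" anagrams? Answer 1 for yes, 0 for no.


Strings: "hbkn", "nbkh"
Sorted first:  bhkn
Sorted second: bhkn
Sorted forms match => anagrams

1


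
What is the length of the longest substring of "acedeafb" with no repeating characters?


Input: "acedeafb"
Sliding window (track last position of each char):
  Position 0 ('a'): window [0,0] length 1 -- new best
  Position 1 ('c'): window [0,1] length 2 -- new best
  Position 2 ('e'): window [0,2] length 3 -- new best
  Position 3 ('d'): window [0,3] length 4 -- new best
  Position 4 ('e'): repeat (last at 2), move window start to 3
  Position 4 ('e'): window [3,4] length 2
  Position 5 ('a'): window [3,5] length 3
  Position 6 ('f'): window [3,6] length 4
  Position 7 ('b'): window [3,7] length 5 -- new best
Longest substring with no repeats: "deafb" with length 5

5


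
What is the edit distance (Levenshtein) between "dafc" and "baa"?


Computing edit distance: "dafc" -> "baa"
DP table:
           b    a    a
      0    1    2    3
  d   1    1    2    3
  a   2    2    1    2
  f   3    3    2    2
  c   4    4    3    3
Edit distance = dp[4][3] = 3

3


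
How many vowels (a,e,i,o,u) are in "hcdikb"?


Input: hcdikb
Checking each character:
  'h' at position 0: consonant
  'c' at position 1: consonant
  'd' at position 2: consonant
  'i' at position 3: vowel (running total: 1)
  'k' at position 4: consonant
  'b' at position 5: consonant
Total vowels: 1

1


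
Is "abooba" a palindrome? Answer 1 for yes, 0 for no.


Input: abooba
Reversed: abooba
  Compare pos 0 ('a') with pos 5 ('a'): match
  Compare pos 1 ('b') with pos 4 ('b'): match
  Compare pos 2 ('o') with pos 3 ('o'): match
Result: palindrome

1


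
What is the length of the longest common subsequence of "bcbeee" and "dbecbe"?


LCS of "bcbeee" and "dbecbe"
DP table:
           d    b    e    c    b    e
      0    0    0    0    0    0    0
  b   0    0    1    1    1    1    1
  c   0    0    1    1    2    2    2
  b   0    0    1    1    2    3    3
  e   0    0    1    2    2    3    4
  e   0    0    1    2    2    3    4
  e   0    0    1    2    2    3    4
LCS length = dp[6][6] = 4

4


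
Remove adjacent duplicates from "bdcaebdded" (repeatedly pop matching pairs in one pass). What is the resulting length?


Input: bdcaebdded
Stack-based adjacent duplicate removal:
  Read 'b': push. Stack: b
  Read 'd': push. Stack: bd
  Read 'c': push. Stack: bdc
  Read 'a': push. Stack: bdca
  Read 'e': push. Stack: bdcae
  Read 'b': push. Stack: bdcaeb
  Read 'd': push. Stack: bdcaebd
  Read 'd': matches stack top 'd' => pop. Stack: bdcaeb
  Read 'e': push. Stack: bdcaebe
  Read 'd': push. Stack: bdcaebed
Final stack: "bdcaebed" (length 8)

8


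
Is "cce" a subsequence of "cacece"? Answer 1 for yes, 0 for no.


Check if "cce" is a subsequence of "cacece"
Greedy scan:
  Position 0 ('c'): matches sub[0] = 'c'
  Position 1 ('a'): no match needed
  Position 2 ('c'): matches sub[1] = 'c'
  Position 3 ('e'): matches sub[2] = 'e'
  Position 4 ('c'): no match needed
  Position 5 ('e'): no match needed
All 3 characters matched => is a subsequence

1


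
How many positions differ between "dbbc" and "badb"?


Comparing "dbbc" and "badb" position by position:
  Position 0: 'd' vs 'b' => DIFFER
  Position 1: 'b' vs 'a' => DIFFER
  Position 2: 'b' vs 'd' => DIFFER
  Position 3: 'c' vs 'b' => DIFFER
Positions that differ: 4

4


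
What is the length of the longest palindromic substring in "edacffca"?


Input: "edacffca"
Checking substrings for palindromes:
  [2:8] "acffca" (len 6) => palindrome
  [3:7] "cffc" (len 4) => palindrome
  [4:6] "ff" (len 2) => palindrome
Longest palindromic substring: "acffca" with length 6

6


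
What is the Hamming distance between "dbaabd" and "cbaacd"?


Comparing "dbaabd" and "cbaacd" position by position:
  Position 0: 'd' vs 'c' => differ
  Position 1: 'b' vs 'b' => same
  Position 2: 'a' vs 'a' => same
  Position 3: 'a' vs 'a' => same
  Position 4: 'b' vs 'c' => differ
  Position 5: 'd' vs 'd' => same
Total differences (Hamming distance): 2

2


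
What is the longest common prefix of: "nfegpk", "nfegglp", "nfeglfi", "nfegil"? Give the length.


Words: nfegpk, nfegglp, nfeglfi, nfegil
  Position 0: all 'n' => match
  Position 1: all 'f' => match
  Position 2: all 'e' => match
  Position 3: all 'g' => match
  Position 4: ('p', 'g', 'l', 'i') => mismatch, stop
LCP = "nfeg" (length 4)

4


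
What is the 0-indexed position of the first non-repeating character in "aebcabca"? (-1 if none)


Input: aebcabca
Character frequencies:
  'a': 3
  'b': 2
  'c': 2
  'e': 1
Scanning left to right for freq == 1:
  Position 0 ('a'): freq=3, skip
  Position 1 ('e'): unique! => answer = 1

1


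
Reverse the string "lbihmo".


Input: lbihmo
Reading characters right to left:
  Position 5: 'o'
  Position 4: 'm'
  Position 3: 'h'
  Position 2: 'i'
  Position 1: 'b'
  Position 0: 'l'
Reversed: omhibl

omhibl


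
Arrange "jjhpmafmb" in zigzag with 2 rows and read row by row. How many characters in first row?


Zigzag "jjhpmafmb" into 2 rows:
Placing characters:
  'j' => row 0
  'j' => row 1
  'h' => row 0
  'p' => row 1
  'm' => row 0
  'a' => row 1
  'f' => row 0
  'm' => row 1
  'b' => row 0
Rows:
  Row 0: "jhmfb"
  Row 1: "jpam"
First row length: 5

5


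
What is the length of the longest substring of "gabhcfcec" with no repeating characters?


Input: "gabhcfcec"
Sliding window (track last position of each char):
  Position 0 ('g'): window [0,0] length 1 -- new best
  Position 1 ('a'): window [0,1] length 2 -- new best
  Position 2 ('b'): window [0,2] length 3 -- new best
  Position 3 ('h'): window [0,3] length 4 -- new best
  Position 4 ('c'): window [0,4] length 5 -- new best
  Position 5 ('f'): window [0,5] length 6 -- new best
  Position 6 ('c'): repeat (last at 4), move window start to 5
  Position 6 ('c'): window [5,6] length 2
  Position 7 ('e'): window [5,7] length 3
  Position 8 ('c'): repeat (last at 6), move window start to 7
  Position 8 ('c'): window [7,8] length 2
Longest substring with no repeats: "gabhcf" with length 6

6


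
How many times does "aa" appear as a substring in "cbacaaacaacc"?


Searching for "aa" in "cbacaaacaacc"
Scanning each position:
  Position 0: "cb" => no
  Position 1: "ba" => no
  Position 2: "ac" => no
  Position 3: "ca" => no
  Position 4: "aa" => MATCH
  Position 5: "aa" => MATCH
  Position 6: "ac" => no
  Position 7: "ca" => no
  Position 8: "aa" => MATCH
  Position 9: "ac" => no
  Position 10: "cc" => no
Total occurrences: 3

3


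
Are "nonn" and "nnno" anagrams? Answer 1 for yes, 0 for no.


Strings: "nonn", "nnno"
Sorted first:  nnno
Sorted second: nnno
Sorted forms match => anagrams

1


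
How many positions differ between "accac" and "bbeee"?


Comparing "accac" and "bbeee" position by position:
  Position 0: 'a' vs 'b' => DIFFER
  Position 1: 'c' vs 'b' => DIFFER
  Position 2: 'c' vs 'e' => DIFFER
  Position 3: 'a' vs 'e' => DIFFER
  Position 4: 'c' vs 'e' => DIFFER
Positions that differ: 5

5


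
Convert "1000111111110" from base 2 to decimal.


Input: "1000111111110" in base 2
Positional expansion:
  Digit '1' (value 1) x 2^12 = 4096
  Digit '0' (value 0) x 2^11 = 0
  Digit '0' (value 0) x 2^10 = 0
  Digit '0' (value 0) x 2^9 = 0
  Digit '1' (value 1) x 2^8 = 256
  Digit '1' (value 1) x 2^7 = 128
  Digit '1' (value 1) x 2^6 = 64
  Digit '1' (value 1) x 2^5 = 32
  Digit '1' (value 1) x 2^4 = 16
  Digit '1' (value 1) x 2^3 = 8
  Digit '1' (value 1) x 2^2 = 4
  Digit '1' (value 1) x 2^1 = 2
  Digit '0' (value 0) x 2^0 = 0
Sum = 4606

4606


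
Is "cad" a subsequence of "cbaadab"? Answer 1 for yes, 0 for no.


Check if "cad" is a subsequence of "cbaadab"
Greedy scan:
  Position 0 ('c'): matches sub[0] = 'c'
  Position 1 ('b'): no match needed
  Position 2 ('a'): matches sub[1] = 'a'
  Position 3 ('a'): no match needed
  Position 4 ('d'): matches sub[2] = 'd'
  Position 5 ('a'): no match needed
  Position 6 ('b'): no match needed
All 3 characters matched => is a subsequence

1


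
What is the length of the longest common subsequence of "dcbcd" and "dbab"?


LCS of "dcbcd" and "dbab"
DP table:
           d    b    a    b
      0    0    0    0    0
  d   0    1    1    1    1
  c   0    1    1    1    1
  b   0    1    2    2    2
  c   0    1    2    2    2
  d   0    1    2    2    2
LCS length = dp[5][4] = 2

2


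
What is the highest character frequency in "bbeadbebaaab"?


Input: bbeadbebaaab
Character counts:
  'a': 4
  'b': 5
  'd': 1
  'e': 2
Maximum frequency: 5

5


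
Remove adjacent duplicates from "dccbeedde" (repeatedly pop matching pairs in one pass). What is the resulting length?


Input: dccbeedde
Stack-based adjacent duplicate removal:
  Read 'd': push. Stack: d
  Read 'c': push. Stack: dc
  Read 'c': matches stack top 'c' => pop. Stack: d
  Read 'b': push. Stack: db
  Read 'e': push. Stack: dbe
  Read 'e': matches stack top 'e' => pop. Stack: db
  Read 'd': push. Stack: dbd
  Read 'd': matches stack top 'd' => pop. Stack: db
  Read 'e': push. Stack: dbe
Final stack: "dbe" (length 3)

3


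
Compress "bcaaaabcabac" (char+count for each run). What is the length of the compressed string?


Input: bcaaaabcabac
Runs:
  'b' x 1 => "b1"
  'c' x 1 => "c1"
  'a' x 4 => "a4"
  'b' x 1 => "b1"
  'c' x 1 => "c1"
  'a' x 1 => "a1"
  'b' x 1 => "b1"
  'a' x 1 => "a1"
  'c' x 1 => "c1"
Compressed: "b1c1a4b1c1a1b1a1c1"
Compressed length: 18

18


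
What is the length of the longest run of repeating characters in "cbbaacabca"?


Input: "cbbaacabca"
Scanning for longest run:
  Position 1 ('b'): new char, reset run to 1
  Position 2 ('b'): continues run of 'b', length=2
  Position 3 ('a'): new char, reset run to 1
  Position 4 ('a'): continues run of 'a', length=2
  Position 5 ('c'): new char, reset run to 1
  Position 6 ('a'): new char, reset run to 1
  Position 7 ('b'): new char, reset run to 1
  Position 8 ('c'): new char, reset run to 1
  Position 9 ('a'): new char, reset run to 1
Longest run: 'b' with length 2

2


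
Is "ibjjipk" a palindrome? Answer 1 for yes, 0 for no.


Input: ibjjipk
Reversed: kpijjbi
  Compare pos 0 ('i') with pos 6 ('k'): MISMATCH
  Compare pos 1 ('b') with pos 5 ('p'): MISMATCH
  Compare pos 2 ('j') with pos 4 ('i'): MISMATCH
Result: not a palindrome

0


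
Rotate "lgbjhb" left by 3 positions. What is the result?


Input: "lgbjhb", rotate left by 3
First 3 characters: "lgb"
Remaining characters: "jhb"
Concatenate remaining + first: "jhb" + "lgb" = "jhblgb"

jhblgb


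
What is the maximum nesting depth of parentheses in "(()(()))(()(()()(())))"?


Input: "(()(()))(()(()()(())))"
Tracking depth:
  Position 0 '(': depth becomes 1
  Position 1 '(': depth becomes 2
  Position 2 ')': depth becomes 1
  Position 3 '(': depth becomes 2
  Position 4 '(': depth becomes 3
  Position 5 ')': depth becomes 2
  Position 6 ')': depth becomes 1
  Position 7 ')': depth becomes 0
  Position 8 '(': depth becomes 1
  Position 9 '(': depth becomes 2
  Position 10 ')': depth becomes 1
  Position 11 '(': depth becomes 2
  Position 12 '(': depth becomes 3
  Position 13 ')': depth becomes 2
  Position 14 '(': depth becomes 3
  Position 15 ')': depth becomes 2
  Position 16 '(': depth becomes 3
  Position 17 '(': depth becomes 4
  Position 18 ')': depth becomes 3
  Position 19 ')': depth becomes 2
  Position 20 ')': depth becomes 1
  Position 21 ')': depth becomes 0
Maximum depth reached: 4

4


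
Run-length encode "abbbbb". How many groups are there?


Input: abbbbb
Scanning for consecutive runs:
  Group 1: 'a' x 1 (positions 0-0)
  Group 2: 'b' x 5 (positions 1-5)
Total groups: 2

2


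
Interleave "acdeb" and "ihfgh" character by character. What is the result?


Interleaving "acdeb" and "ihfgh":
  Position 0: 'a' from first, 'i' from second => "ai"
  Position 1: 'c' from first, 'h' from second => "ch"
  Position 2: 'd' from first, 'f' from second => "df"
  Position 3: 'e' from first, 'g' from second => "eg"
  Position 4: 'b' from first, 'h' from second => "bh"
Result: aichdfegbh

aichdfegbh


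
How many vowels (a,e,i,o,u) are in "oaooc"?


Input: oaooc
Checking each character:
  'o' at position 0: vowel (running total: 1)
  'a' at position 1: vowel (running total: 2)
  'o' at position 2: vowel (running total: 3)
  'o' at position 3: vowel (running total: 4)
  'c' at position 4: consonant
Total vowels: 4

4
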